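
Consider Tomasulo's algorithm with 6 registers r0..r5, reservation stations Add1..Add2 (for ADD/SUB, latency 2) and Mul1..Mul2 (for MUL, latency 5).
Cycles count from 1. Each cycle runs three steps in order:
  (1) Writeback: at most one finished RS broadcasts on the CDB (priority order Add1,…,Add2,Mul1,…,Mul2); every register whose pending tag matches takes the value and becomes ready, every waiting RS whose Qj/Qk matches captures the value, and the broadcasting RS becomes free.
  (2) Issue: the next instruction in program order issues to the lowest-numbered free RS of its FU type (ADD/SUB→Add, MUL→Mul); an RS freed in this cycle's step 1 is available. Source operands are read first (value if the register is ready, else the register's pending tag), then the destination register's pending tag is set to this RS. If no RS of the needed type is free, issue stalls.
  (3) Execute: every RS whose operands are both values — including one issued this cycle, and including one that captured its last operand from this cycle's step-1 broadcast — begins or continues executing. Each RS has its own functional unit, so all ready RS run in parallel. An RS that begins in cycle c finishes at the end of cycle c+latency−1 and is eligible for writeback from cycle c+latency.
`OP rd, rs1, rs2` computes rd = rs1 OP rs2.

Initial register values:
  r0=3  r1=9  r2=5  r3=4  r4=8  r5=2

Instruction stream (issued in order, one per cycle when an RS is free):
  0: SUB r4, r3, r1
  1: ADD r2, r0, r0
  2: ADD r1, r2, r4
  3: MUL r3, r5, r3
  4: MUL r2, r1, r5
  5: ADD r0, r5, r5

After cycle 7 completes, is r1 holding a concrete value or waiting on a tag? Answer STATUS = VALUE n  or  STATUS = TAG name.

STATUS = VALUE 1

cycle 1: issue SUB r4<-Add1 // r0:3,r1:9,r2:5,r3:4,r4:Add1,r5:2
cycle 2: issue ADD r2<-Add2 // r0:3,r1:9,r2:Add2,r3:4,r4:Add1,r5:2
cycle 3: CDB Add1=-5; issue ADD r1<-Add1 // r0:3,r1:Add1,r2:Add2,r3:4,r4:-5,r5:2
cycle 4: CDB Add2=6; issue MUL r3<-Mul1 // r0:3,r1:Add1,r2:6,r3:Mul1,r4:-5,r5:2
cycle 5: issue MUL r2<-Mul2 // r0:3,r1:Add1,r2:Mul2,r3:Mul1,r4:-5,r5:2
cycle 6: CDB Add1=1; issue ADD r0<-Add1 // r0:Add1,r1:1,r2:Mul2,r3:Mul1,r4:-5,r5:2
cycle 7: - // r0:Add1,r1:1,r2:Mul2,r3:Mul1,r4:-5,r5:2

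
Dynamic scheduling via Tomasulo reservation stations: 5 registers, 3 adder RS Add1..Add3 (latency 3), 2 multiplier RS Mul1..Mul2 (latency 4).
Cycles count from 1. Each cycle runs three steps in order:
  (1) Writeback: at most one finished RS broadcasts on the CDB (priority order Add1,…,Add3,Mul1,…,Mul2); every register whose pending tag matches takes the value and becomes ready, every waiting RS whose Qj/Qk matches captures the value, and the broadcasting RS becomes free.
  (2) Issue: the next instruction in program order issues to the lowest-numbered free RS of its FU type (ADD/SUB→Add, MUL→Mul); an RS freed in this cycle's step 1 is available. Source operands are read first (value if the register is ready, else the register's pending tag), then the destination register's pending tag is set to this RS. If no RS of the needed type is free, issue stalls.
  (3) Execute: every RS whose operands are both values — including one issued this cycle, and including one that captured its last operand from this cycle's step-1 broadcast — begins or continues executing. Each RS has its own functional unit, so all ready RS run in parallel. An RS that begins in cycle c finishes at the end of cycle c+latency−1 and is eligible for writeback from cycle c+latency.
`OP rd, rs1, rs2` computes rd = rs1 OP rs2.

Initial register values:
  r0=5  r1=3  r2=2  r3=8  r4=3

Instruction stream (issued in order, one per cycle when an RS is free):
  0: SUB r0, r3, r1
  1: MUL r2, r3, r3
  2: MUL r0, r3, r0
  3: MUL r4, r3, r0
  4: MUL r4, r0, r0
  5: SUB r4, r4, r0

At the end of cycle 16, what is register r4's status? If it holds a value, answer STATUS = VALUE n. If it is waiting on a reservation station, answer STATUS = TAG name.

STATUS = VALUE 1560

cycle 1: issue SUB r0<-Add1 // r0:Add1,r1:3,r2:2,r3:8,r4:3
cycle 2: issue MUL r2<-Mul1 // r0:Add1,r1:3,r2:Mul1,r3:8,r4:3
cycle 3: issue MUL r0<-Mul2 // r0:Mul2,r1:3,r2:Mul1,r3:8,r4:3
cycle 4: CDB Add1=5; stall // r0:Mul2,r1:3,r2:Mul1,r3:8,r4:3
cycle 5: stall // r0:Mul2,r1:3,r2:Mul1,r3:8,r4:3
cycle 6: CDB Mul1=64; issue MUL r4<-Mul1 // r0:Mul2,r1:3,r2:64,r3:8,r4:Mul1
cycle 7: stall // r0:Mul2,r1:3,r2:64,r3:8,r4:Mul1
cycle 8: CDB Mul2=40; issue MUL r4<-Mul2 // r0:40,r1:3,r2:64,r3:8,r4:Mul2
cycle 9: issue SUB r4<-Add1 // r0:40,r1:3,r2:64,r3:8,r4:Add1
cycle 10: - // r0:40,r1:3,r2:64,r3:8,r4:Add1
cycle 11: - // r0:40,r1:3,r2:64,r3:8,r4:Add1
cycle 12: CDB Mul1=320 // r0:40,r1:3,r2:64,r3:8,r4:Add1
cycle 13: CDB Mul2=1600 // r0:40,r1:3,r2:64,r3:8,r4:Add1
cycle 14: - // r0:40,r1:3,r2:64,r3:8,r4:Add1
cycle 15: - // r0:40,r1:3,r2:64,r3:8,r4:Add1
cycle 16: CDB Add1=1560 // r0:40,r1:3,r2:64,r3:8,r4:1560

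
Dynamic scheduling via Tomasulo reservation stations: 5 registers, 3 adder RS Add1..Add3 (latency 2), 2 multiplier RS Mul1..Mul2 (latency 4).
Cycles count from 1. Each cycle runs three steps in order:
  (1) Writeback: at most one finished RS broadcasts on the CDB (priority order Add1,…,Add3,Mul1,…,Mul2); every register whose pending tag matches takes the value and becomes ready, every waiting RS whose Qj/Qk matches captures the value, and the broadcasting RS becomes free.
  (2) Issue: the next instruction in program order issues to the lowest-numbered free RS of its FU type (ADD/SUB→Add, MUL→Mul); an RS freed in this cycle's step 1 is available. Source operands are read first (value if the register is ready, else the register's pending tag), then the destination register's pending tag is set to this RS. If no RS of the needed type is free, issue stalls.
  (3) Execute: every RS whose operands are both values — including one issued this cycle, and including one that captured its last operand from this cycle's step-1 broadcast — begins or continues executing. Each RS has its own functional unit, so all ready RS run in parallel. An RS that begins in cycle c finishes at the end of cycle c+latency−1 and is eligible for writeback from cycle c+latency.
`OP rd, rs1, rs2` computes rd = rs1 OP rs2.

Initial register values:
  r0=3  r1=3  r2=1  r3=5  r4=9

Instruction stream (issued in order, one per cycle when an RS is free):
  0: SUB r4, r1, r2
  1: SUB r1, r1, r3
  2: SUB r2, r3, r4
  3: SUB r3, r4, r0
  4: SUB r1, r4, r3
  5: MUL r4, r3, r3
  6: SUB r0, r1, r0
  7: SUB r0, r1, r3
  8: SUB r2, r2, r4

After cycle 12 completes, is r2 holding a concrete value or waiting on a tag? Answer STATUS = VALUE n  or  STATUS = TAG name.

STATUS = TAG Add3

cycle 1: issue SUB r4<-Add1 // r0:3,r1:3,r2:1,r3:5,r4:Add1
cycle 2: issue SUB r1<-Add2 // r0:3,r1:Add2,r2:1,r3:5,r4:Add1
cycle 3: CDB Add1=2; issue SUB r2<-Add1 // r0:3,r1:Add2,r2:Add1,r3:5,r4:2
cycle 4: CDB Add2=-2; issue SUB r3<-Add2 // r0:3,r1:-2,r2:Add1,r3:Add2,r4:2
cycle 5: CDB Add1=3; issue SUB r1<-Add1 // r0:3,r1:Add1,r2:3,r3:Add2,r4:2
cycle 6: CDB Add2=-1; issue MUL r4<-Mul1 // r0:3,r1:Add1,r2:3,r3:-1,r4:Mul1
cycle 7: issue SUB r0<-Add2 // r0:Add2,r1:Add1,r2:3,r3:-1,r4:Mul1
cycle 8: CDB Add1=3; issue SUB r0<-Add1 // r0:Add1,r1:3,r2:3,r3:-1,r4:Mul1
cycle 9: issue SUB r2<-Add3 // r0:Add1,r1:3,r2:Add3,r3:-1,r4:Mul1
cycle 10: CDB Add1=4 // r0:4,r1:3,r2:Add3,r3:-1,r4:Mul1
cycle 11: CDB Add2=0 // r0:4,r1:3,r2:Add3,r3:-1,r4:Mul1
cycle 12: CDB Mul1=1 // r0:4,r1:3,r2:Add3,r3:-1,r4:1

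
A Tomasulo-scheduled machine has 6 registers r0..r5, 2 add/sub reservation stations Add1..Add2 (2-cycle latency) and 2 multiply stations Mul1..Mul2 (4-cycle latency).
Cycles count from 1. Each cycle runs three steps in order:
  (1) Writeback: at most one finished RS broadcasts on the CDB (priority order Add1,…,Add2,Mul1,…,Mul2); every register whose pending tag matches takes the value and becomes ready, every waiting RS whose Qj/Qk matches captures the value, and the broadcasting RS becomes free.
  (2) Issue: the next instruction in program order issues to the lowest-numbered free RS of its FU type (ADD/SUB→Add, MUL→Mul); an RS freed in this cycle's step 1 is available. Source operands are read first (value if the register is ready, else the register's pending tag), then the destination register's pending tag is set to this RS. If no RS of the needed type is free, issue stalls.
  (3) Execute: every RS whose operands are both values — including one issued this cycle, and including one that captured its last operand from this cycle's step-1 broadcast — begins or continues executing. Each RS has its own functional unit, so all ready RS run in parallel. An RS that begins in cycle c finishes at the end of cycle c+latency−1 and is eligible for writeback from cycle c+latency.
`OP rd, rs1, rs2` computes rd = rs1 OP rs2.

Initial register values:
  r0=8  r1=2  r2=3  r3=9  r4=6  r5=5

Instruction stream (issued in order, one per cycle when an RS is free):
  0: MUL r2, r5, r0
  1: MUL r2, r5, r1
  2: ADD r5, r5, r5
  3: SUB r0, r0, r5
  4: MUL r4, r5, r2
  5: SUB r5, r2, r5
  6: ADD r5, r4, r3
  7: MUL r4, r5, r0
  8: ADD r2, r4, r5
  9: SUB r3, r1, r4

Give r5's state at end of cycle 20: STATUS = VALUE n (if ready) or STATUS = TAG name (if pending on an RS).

STATUS = VALUE 109

  c1: issue MUL r2<-Mul1  regs: r0:8,r1:2,r2:Mul1,r3:9,r4:6,r5:5
  c2: issue MUL r2<-Mul2  regs: r0:8,r1:2,r2:Mul2,r3:9,r4:6,r5:5
  c3: issue ADD r5<-Add1  regs: r0:8,r1:2,r2:Mul2,r3:9,r4:6,r5:Add1
  c4: issue SUB r0<-Add2  regs: r0:Add2,r1:2,r2:Mul2,r3:9,r4:6,r5:Add1
  c5: CDB Add1=10; stall  regs: r0:Add2,r1:2,r2:Mul2,r3:9,r4:6,r5:10
  c6: CDB Mul1=40; issue MUL r4<-Mul1  regs: r0:Add2,r1:2,r2:Mul2,r3:9,r4:Mul1,r5:10
  c7: CDB Add2=-2; issue SUB r5<-Add1  regs: r0:-2,r1:2,r2:Mul2,r3:9,r4:Mul1,r5:Add1
  c8: CDB Mul2=10; issue ADD r5<-Add2  regs: r0:-2,r1:2,r2:10,r3:9,r4:Mul1,r5:Add2
  c9: issue MUL r4<-Mul2  regs: r0:-2,r1:2,r2:10,r3:9,r4:Mul2,r5:Add2
  c10: CDB Add1=0; issue ADD r2<-Add1  regs: r0:-2,r1:2,r2:Add1,r3:9,r4:Mul2,r5:Add2
  c11: stall  regs: r0:-2,r1:2,r2:Add1,r3:9,r4:Mul2,r5:Add2
  c12: CDB Mul1=100; stall  regs: r0:-2,r1:2,r2:Add1,r3:9,r4:Mul2,r5:Add2
  c13: stall  regs: r0:-2,r1:2,r2:Add1,r3:9,r4:Mul2,r5:Add2
  c14: CDB Add2=109; issue SUB r3<-Add2  regs: r0:-2,r1:2,r2:Add1,r3:Add2,r4:Mul2,r5:109
  c15: -  regs: r0:-2,r1:2,r2:Add1,r3:Add2,r4:Mul2,r5:109
  c16: -  regs: r0:-2,r1:2,r2:Add1,r3:Add2,r4:Mul2,r5:109
  c17: -  regs: r0:-2,r1:2,r2:Add1,r3:Add2,r4:Mul2,r5:109
  c18: CDB Mul2=-218  regs: r0:-2,r1:2,r2:Add1,r3:Add2,r4:-218,r5:109
  c19: -  regs: r0:-2,r1:2,r2:Add1,r3:Add2,r4:-218,r5:109
  c20: CDB Add1=-109  regs: r0:-2,r1:2,r2:-109,r3:Add2,r4:-218,r5:109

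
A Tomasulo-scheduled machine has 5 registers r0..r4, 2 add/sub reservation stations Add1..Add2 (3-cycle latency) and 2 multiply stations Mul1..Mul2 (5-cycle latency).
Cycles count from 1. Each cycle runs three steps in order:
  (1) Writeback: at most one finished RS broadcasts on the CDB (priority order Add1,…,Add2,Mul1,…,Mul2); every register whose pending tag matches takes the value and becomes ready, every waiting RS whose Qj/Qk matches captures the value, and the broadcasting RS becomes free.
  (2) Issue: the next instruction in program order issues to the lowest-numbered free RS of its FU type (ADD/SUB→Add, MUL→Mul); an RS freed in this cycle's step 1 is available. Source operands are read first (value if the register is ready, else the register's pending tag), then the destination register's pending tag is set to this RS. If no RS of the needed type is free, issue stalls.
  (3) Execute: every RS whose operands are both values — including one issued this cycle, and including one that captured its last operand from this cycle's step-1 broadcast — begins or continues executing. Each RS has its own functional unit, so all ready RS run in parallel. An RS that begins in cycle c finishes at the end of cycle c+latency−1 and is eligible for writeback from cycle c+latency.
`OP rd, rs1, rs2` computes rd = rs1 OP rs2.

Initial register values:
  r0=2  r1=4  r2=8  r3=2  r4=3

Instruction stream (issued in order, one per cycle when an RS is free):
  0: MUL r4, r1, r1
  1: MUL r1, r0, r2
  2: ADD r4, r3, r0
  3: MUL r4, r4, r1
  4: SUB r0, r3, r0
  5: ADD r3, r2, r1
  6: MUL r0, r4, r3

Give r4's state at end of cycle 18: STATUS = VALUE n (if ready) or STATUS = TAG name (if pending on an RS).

STATUS = VALUE 64

cycle 1: issue MUL r4<-Mul1 // r0:2,r1:4,r2:8,r3:2,r4:Mul1
cycle 2: issue MUL r1<-Mul2 // r0:2,r1:Mul2,r2:8,r3:2,r4:Mul1
cycle 3: issue ADD r4<-Add1 // r0:2,r1:Mul2,r2:8,r3:2,r4:Add1
cycle 4: stall // r0:2,r1:Mul2,r2:8,r3:2,r4:Add1
cycle 5: stall // r0:2,r1:Mul2,r2:8,r3:2,r4:Add1
cycle 6: CDB Add1=4; stall // r0:2,r1:Mul2,r2:8,r3:2,r4:4
cycle 7: CDB Mul1=16; issue MUL r4<-Mul1 // r0:2,r1:Mul2,r2:8,r3:2,r4:Mul1
cycle 8: CDB Mul2=16; issue SUB r0<-Add1 // r0:Add1,r1:16,r2:8,r3:2,r4:Mul1
cycle 9: issue ADD r3<-Add2 // r0:Add1,r1:16,r2:8,r3:Add2,r4:Mul1
cycle 10: issue MUL r0<-Mul2 // r0:Mul2,r1:16,r2:8,r3:Add2,r4:Mul1
cycle 11: CDB Add1=0 // r0:Mul2,r1:16,r2:8,r3:Add2,r4:Mul1
cycle 12: CDB Add2=24 // r0:Mul2,r1:16,r2:8,r3:24,r4:Mul1
cycle 13: CDB Mul1=64 // r0:Mul2,r1:16,r2:8,r3:24,r4:64
cycle 14: - // r0:Mul2,r1:16,r2:8,r3:24,r4:64
cycle 15: - // r0:Mul2,r1:16,r2:8,r3:24,r4:64
cycle 16: - // r0:Mul2,r1:16,r2:8,r3:24,r4:64
cycle 17: - // r0:Mul2,r1:16,r2:8,r3:24,r4:64
cycle 18: CDB Mul2=1536 // r0:1536,r1:16,r2:8,r3:24,r4:64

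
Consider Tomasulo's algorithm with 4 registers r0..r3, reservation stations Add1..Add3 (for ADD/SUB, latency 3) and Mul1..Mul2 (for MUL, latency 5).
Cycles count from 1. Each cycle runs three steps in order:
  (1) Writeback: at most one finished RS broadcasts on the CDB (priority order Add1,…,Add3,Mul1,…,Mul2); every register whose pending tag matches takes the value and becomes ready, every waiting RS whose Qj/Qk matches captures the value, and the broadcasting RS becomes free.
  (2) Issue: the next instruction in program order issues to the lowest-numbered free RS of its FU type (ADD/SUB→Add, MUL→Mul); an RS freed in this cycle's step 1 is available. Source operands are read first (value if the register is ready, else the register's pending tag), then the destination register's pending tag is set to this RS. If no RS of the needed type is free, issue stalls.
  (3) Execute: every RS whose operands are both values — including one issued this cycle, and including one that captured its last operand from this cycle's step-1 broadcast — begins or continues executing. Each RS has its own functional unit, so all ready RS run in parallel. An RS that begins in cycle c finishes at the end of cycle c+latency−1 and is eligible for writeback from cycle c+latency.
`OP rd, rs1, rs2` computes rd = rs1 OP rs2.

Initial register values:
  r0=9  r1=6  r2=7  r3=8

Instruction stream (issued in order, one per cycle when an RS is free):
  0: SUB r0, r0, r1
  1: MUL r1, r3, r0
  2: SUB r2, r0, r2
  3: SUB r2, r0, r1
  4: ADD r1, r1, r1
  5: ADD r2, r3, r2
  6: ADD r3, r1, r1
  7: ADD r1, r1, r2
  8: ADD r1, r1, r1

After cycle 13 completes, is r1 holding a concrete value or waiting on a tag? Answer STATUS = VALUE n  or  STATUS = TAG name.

c1: issue SUB r0<-Add1 | r0:Add1,r1:6,r2:7,r3:8
c2: issue MUL r1<-Mul1 | r0:Add1,r1:Mul1,r2:7,r3:8
c3: issue SUB r2<-Add2 | r0:Add1,r1:Mul1,r2:Add2,r3:8
c4: CDB Add1=3; issue SUB r2<-Add1 | r0:3,r1:Mul1,r2:Add1,r3:8
c5: issue ADD r1<-Add3 | r0:3,r1:Add3,r2:Add1,r3:8
c6: stall | r0:3,r1:Add3,r2:Add1,r3:8
c7: CDB Add2=-4; issue ADD r2<-Add2 | r0:3,r1:Add3,r2:Add2,r3:8
c8: stall | r0:3,r1:Add3,r2:Add2,r3:8
c9: CDB Mul1=24; stall | r0:3,r1:Add3,r2:Add2,r3:8
c10: stall | r0:3,r1:Add3,r2:Add2,r3:8
c11: stall | r0:3,r1:Add3,r2:Add2,r3:8
c12: CDB Add1=-21; issue ADD r3<-Add1 | r0:3,r1:Add3,r2:Add2,r3:Add1
c13: CDB Add3=48; issue ADD r1<-Add3 | r0:3,r1:Add3,r2:Add2,r3:Add1

STATUS = TAG Add3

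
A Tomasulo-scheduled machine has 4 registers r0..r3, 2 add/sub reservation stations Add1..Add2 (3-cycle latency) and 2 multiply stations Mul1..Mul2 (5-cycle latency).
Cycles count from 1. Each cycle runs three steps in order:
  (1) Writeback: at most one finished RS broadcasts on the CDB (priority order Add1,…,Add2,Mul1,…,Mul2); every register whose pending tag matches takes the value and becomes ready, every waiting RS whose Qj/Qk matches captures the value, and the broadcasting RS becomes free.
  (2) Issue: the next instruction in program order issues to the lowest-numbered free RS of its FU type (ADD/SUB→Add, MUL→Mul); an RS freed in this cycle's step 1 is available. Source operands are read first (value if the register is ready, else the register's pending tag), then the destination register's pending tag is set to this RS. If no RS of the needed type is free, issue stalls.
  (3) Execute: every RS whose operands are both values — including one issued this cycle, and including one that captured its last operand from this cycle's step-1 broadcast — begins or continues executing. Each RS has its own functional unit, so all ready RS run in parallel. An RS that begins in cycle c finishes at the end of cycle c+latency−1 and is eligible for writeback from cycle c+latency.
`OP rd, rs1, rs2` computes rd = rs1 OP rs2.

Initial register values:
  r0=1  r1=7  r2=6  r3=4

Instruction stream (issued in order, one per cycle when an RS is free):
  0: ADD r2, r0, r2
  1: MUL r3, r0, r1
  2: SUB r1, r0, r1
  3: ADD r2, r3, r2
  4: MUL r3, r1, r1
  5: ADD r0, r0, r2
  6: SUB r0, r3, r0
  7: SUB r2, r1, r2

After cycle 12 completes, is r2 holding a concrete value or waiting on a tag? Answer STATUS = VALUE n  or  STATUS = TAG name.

STATUS = VALUE 14

cycle 1: issue ADD r2<-Add1 // r0:1,r1:7,r2:Add1,r3:4
cycle 2: issue MUL r3<-Mul1 // r0:1,r1:7,r2:Add1,r3:Mul1
cycle 3: issue SUB r1<-Add2 // r0:1,r1:Add2,r2:Add1,r3:Mul1
cycle 4: CDB Add1=7; issue ADD r2<-Add1 // r0:1,r1:Add2,r2:Add1,r3:Mul1
cycle 5: issue MUL r3<-Mul2 // r0:1,r1:Add2,r2:Add1,r3:Mul2
cycle 6: CDB Add2=-6; issue ADD r0<-Add2 // r0:Add2,r1:-6,r2:Add1,r3:Mul2
cycle 7: CDB Mul1=7; stall // r0:Add2,r1:-6,r2:Add1,r3:Mul2
cycle 8: stall // r0:Add2,r1:-6,r2:Add1,r3:Mul2
cycle 9: stall // r0:Add2,r1:-6,r2:Add1,r3:Mul2
cycle 10: CDB Add1=14; issue SUB r0<-Add1 // r0:Add1,r1:-6,r2:14,r3:Mul2
cycle 11: CDB Mul2=36; stall // r0:Add1,r1:-6,r2:14,r3:36
cycle 12: stall // r0:Add1,r1:-6,r2:14,r3:36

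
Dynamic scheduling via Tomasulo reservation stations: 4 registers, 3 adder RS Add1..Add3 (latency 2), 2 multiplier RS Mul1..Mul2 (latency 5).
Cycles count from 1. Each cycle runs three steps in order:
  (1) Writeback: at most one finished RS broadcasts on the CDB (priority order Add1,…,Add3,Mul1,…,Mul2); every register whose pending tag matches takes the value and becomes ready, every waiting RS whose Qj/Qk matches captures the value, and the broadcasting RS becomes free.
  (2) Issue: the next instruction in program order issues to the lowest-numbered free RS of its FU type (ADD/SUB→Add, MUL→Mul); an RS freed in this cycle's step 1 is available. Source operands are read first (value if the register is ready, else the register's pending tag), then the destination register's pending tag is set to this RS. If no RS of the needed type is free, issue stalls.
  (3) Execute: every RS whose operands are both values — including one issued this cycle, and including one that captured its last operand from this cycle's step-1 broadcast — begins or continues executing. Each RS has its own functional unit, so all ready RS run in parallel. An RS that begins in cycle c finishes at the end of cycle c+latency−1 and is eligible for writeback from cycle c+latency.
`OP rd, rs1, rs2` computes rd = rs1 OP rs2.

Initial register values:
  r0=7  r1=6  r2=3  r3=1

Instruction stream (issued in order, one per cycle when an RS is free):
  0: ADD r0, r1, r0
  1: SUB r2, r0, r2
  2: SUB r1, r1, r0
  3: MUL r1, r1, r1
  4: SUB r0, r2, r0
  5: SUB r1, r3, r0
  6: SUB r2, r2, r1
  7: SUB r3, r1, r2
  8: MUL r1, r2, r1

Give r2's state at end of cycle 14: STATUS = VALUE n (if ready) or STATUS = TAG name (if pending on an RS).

STATUS = VALUE 6

cycle 1: issue ADD r0<-Add1 // r0:Add1,r1:6,r2:3,r3:1
cycle 2: issue SUB r2<-Add2 // r0:Add1,r1:6,r2:Add2,r3:1
cycle 3: CDB Add1=13; issue SUB r1<-Add1 // r0:13,r1:Add1,r2:Add2,r3:1
cycle 4: issue MUL r1<-Mul1 // r0:13,r1:Mul1,r2:Add2,r3:1
cycle 5: CDB Add1=-7; issue SUB r0<-Add1 // r0:Add1,r1:Mul1,r2:Add2,r3:1
cycle 6: CDB Add2=10; issue SUB r1<-Add2 // r0:Add1,r1:Add2,r2:10,r3:1
cycle 7: issue SUB r2<-Add3 // r0:Add1,r1:Add2,r2:Add3,r3:1
cycle 8: CDB Add1=-3; issue SUB r3<-Add1 // r0:-3,r1:Add2,r2:Add3,r3:Add1
cycle 9: issue MUL r1<-Mul2 // r0:-3,r1:Mul2,r2:Add3,r3:Add1
cycle 10: CDB Add2=4 // r0:-3,r1:Mul2,r2:Add3,r3:Add1
cycle 11: CDB Mul1=49 // r0:-3,r1:Mul2,r2:Add3,r3:Add1
cycle 12: CDB Add3=6 // r0:-3,r1:Mul2,r2:6,r3:Add1
cycle 13: - // r0:-3,r1:Mul2,r2:6,r3:Add1
cycle 14: CDB Add1=-2 // r0:-3,r1:Mul2,r2:6,r3:-2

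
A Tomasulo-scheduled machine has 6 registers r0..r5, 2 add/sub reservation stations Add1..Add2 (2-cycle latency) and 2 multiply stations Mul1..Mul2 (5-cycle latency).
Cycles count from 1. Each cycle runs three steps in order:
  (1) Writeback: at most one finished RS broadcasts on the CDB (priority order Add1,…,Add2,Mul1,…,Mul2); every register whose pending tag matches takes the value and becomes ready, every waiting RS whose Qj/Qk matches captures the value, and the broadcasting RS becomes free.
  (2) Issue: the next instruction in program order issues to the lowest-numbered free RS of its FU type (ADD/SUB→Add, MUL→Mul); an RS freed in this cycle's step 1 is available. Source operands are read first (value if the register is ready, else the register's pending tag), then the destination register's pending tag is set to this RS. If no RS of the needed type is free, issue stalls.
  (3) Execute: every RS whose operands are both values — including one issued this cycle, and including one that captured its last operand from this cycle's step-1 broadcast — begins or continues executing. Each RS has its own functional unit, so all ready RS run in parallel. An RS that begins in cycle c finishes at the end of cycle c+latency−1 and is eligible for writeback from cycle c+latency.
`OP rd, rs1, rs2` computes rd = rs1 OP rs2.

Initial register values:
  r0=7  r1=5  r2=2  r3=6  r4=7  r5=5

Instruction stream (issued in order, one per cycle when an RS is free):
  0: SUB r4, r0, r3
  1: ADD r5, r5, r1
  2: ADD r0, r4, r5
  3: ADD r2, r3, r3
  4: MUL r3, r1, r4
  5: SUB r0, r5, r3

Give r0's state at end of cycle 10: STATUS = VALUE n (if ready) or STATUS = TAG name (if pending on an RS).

c1: issue SUB r4<-Add1 | r0:7,r1:5,r2:2,r3:6,r4:Add1,r5:5
c2: issue ADD r5<-Add2 | r0:7,r1:5,r2:2,r3:6,r4:Add1,r5:Add2
c3: CDB Add1=1; issue ADD r0<-Add1 | r0:Add1,r1:5,r2:2,r3:6,r4:1,r5:Add2
c4: CDB Add2=10; issue ADD r2<-Add2 | r0:Add1,r1:5,r2:Add2,r3:6,r4:1,r5:10
c5: issue MUL r3<-Mul1 | r0:Add1,r1:5,r2:Add2,r3:Mul1,r4:1,r5:10
c6: CDB Add1=11; issue SUB r0<-Add1 | r0:Add1,r1:5,r2:Add2,r3:Mul1,r4:1,r5:10
c7: CDB Add2=12 | r0:Add1,r1:5,r2:12,r3:Mul1,r4:1,r5:10
c8: - | r0:Add1,r1:5,r2:12,r3:Mul1,r4:1,r5:10
c9: - | r0:Add1,r1:5,r2:12,r3:Mul1,r4:1,r5:10
c10: CDB Mul1=5 | r0:Add1,r1:5,r2:12,r3:5,r4:1,r5:10

STATUS = TAG Add1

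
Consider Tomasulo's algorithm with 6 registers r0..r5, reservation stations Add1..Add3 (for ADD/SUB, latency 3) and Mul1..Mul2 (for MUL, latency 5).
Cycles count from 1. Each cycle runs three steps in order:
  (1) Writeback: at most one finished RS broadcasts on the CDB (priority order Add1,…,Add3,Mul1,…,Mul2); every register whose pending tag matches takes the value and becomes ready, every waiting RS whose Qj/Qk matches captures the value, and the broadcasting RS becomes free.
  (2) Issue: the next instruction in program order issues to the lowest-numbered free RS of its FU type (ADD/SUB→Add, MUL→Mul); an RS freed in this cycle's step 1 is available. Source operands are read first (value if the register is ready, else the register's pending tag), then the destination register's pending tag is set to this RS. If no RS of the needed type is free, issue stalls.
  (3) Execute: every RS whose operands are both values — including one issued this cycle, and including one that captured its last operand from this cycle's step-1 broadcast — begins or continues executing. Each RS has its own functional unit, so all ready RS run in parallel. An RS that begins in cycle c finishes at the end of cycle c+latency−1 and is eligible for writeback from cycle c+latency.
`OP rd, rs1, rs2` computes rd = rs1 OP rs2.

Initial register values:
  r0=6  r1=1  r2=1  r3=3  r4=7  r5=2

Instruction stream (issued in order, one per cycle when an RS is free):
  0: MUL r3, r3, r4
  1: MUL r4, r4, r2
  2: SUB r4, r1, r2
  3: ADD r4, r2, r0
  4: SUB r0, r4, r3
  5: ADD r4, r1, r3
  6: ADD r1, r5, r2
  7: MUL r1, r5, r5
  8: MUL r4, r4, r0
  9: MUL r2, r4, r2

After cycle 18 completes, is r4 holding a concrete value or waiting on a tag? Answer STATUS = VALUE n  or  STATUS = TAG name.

cycle 1: issue MUL r3<-Mul1 // r0:6,r1:1,r2:1,r3:Mul1,r4:7,r5:2
cycle 2: issue MUL r4<-Mul2 // r0:6,r1:1,r2:1,r3:Mul1,r4:Mul2,r5:2
cycle 3: issue SUB r4<-Add1 // r0:6,r1:1,r2:1,r3:Mul1,r4:Add1,r5:2
cycle 4: issue ADD r4<-Add2 // r0:6,r1:1,r2:1,r3:Mul1,r4:Add2,r5:2
cycle 5: issue SUB r0<-Add3 // r0:Add3,r1:1,r2:1,r3:Mul1,r4:Add2,r5:2
cycle 6: CDB Add1=0; issue ADD r4<-Add1 // r0:Add3,r1:1,r2:1,r3:Mul1,r4:Add1,r5:2
cycle 7: CDB Add2=7; issue ADD r1<-Add2 // r0:Add3,r1:Add2,r2:1,r3:Mul1,r4:Add1,r5:2
cycle 8: CDB Mul1=21; issue MUL r1<-Mul1 // r0:Add3,r1:Mul1,r2:1,r3:21,r4:Add1,r5:2
cycle 9: CDB Mul2=7; issue MUL r4<-Mul2 // r0:Add3,r1:Mul1,r2:1,r3:21,r4:Mul2,r5:2
cycle 10: CDB Add2=3; stall // r0:Add3,r1:Mul1,r2:1,r3:21,r4:Mul2,r5:2
cycle 11: CDB Add1=22; stall // r0:Add3,r1:Mul1,r2:1,r3:21,r4:Mul2,r5:2
cycle 12: CDB Add3=-14; stall // r0:-14,r1:Mul1,r2:1,r3:21,r4:Mul2,r5:2
cycle 13: CDB Mul1=4; issue MUL r2<-Mul1 // r0:-14,r1:4,r2:Mul1,r3:21,r4:Mul2,r5:2
cycle 14: - // r0:-14,r1:4,r2:Mul1,r3:21,r4:Mul2,r5:2
cycle 15: - // r0:-14,r1:4,r2:Mul1,r3:21,r4:Mul2,r5:2
cycle 16: - // r0:-14,r1:4,r2:Mul1,r3:21,r4:Mul2,r5:2
cycle 17: CDB Mul2=-308 // r0:-14,r1:4,r2:Mul1,r3:21,r4:-308,r5:2
cycle 18: - // r0:-14,r1:4,r2:Mul1,r3:21,r4:-308,r5:2

STATUS = VALUE -308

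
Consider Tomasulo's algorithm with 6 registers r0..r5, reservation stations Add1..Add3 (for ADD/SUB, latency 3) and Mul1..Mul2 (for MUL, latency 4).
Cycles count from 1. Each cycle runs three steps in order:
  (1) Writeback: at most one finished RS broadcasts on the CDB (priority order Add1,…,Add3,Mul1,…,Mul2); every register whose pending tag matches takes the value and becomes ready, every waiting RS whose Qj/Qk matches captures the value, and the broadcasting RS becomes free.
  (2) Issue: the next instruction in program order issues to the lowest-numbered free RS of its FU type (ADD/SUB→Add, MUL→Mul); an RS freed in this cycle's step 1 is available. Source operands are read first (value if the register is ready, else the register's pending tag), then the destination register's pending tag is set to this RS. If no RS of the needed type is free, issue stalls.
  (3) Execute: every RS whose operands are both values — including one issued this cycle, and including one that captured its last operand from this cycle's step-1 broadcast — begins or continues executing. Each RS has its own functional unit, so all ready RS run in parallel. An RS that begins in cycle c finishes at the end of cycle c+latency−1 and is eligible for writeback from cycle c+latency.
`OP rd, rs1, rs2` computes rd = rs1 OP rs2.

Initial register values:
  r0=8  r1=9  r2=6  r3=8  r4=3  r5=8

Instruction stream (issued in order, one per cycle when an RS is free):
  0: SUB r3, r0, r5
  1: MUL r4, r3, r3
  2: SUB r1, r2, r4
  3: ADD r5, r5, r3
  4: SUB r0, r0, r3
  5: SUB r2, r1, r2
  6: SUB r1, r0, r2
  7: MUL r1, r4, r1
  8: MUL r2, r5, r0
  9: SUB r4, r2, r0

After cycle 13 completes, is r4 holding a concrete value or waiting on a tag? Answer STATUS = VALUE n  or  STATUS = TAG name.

STATUS = TAG Add2

c1: issue SUB r3<-Add1 | r0:8,r1:9,r2:6,r3:Add1,r4:3,r5:8
c2: issue MUL r4<-Mul1 | r0:8,r1:9,r2:6,r3:Add1,r4:Mul1,r5:8
c3: issue SUB r1<-Add2 | r0:8,r1:Add2,r2:6,r3:Add1,r4:Mul1,r5:8
c4: CDB Add1=0; issue ADD r5<-Add1 | r0:8,r1:Add2,r2:6,r3:0,r4:Mul1,r5:Add1
c5: issue SUB r0<-Add3 | r0:Add3,r1:Add2,r2:6,r3:0,r4:Mul1,r5:Add1
c6: stall | r0:Add3,r1:Add2,r2:6,r3:0,r4:Mul1,r5:Add1
c7: CDB Add1=8; issue SUB r2<-Add1 | r0:Add3,r1:Add2,r2:Add1,r3:0,r4:Mul1,r5:8
c8: CDB Add3=8; issue SUB r1<-Add3 | r0:8,r1:Add3,r2:Add1,r3:0,r4:Mul1,r5:8
c9: CDB Mul1=0; issue MUL r1<-Mul1 | r0:8,r1:Mul1,r2:Add1,r3:0,r4:0,r5:8
c10: issue MUL r2<-Mul2 | r0:8,r1:Mul1,r2:Mul2,r3:0,r4:0,r5:8
c11: stall | r0:8,r1:Mul1,r2:Mul2,r3:0,r4:0,r5:8
c12: CDB Add2=6; issue SUB r4<-Add2 | r0:8,r1:Mul1,r2:Mul2,r3:0,r4:Add2,r5:8
c13: - | r0:8,r1:Mul1,r2:Mul2,r3:0,r4:Add2,r5:8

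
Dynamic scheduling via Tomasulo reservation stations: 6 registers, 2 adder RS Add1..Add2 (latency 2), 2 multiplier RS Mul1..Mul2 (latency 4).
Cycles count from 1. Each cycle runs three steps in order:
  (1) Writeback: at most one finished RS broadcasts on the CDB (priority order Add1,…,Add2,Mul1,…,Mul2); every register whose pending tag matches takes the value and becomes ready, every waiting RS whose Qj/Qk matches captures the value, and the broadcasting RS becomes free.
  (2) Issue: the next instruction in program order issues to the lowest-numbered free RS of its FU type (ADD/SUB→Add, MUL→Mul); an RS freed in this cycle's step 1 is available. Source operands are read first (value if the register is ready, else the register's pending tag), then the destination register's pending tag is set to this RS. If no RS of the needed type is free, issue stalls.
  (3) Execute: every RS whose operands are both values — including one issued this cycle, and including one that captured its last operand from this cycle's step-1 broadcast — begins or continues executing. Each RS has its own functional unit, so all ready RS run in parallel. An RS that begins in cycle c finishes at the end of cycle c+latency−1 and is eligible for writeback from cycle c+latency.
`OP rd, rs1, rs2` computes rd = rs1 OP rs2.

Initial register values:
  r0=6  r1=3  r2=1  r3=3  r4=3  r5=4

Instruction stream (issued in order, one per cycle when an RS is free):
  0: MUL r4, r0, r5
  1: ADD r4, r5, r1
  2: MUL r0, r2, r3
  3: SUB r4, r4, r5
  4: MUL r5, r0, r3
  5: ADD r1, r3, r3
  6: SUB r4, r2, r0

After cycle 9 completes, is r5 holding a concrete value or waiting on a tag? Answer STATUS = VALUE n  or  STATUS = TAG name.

cycle 1: issue MUL r4<-Mul1 // r0:6,r1:3,r2:1,r3:3,r4:Mul1,r5:4
cycle 2: issue ADD r4<-Add1 // r0:6,r1:3,r2:1,r3:3,r4:Add1,r5:4
cycle 3: issue MUL r0<-Mul2 // r0:Mul2,r1:3,r2:1,r3:3,r4:Add1,r5:4
cycle 4: CDB Add1=7; issue SUB r4<-Add1 // r0:Mul2,r1:3,r2:1,r3:3,r4:Add1,r5:4
cycle 5: CDB Mul1=24; issue MUL r5<-Mul1 // r0:Mul2,r1:3,r2:1,r3:3,r4:Add1,r5:Mul1
cycle 6: CDB Add1=3; issue ADD r1<-Add1 // r0:Mul2,r1:Add1,r2:1,r3:3,r4:3,r5:Mul1
cycle 7: CDB Mul2=3; issue SUB r4<-Add2 // r0:3,r1:Add1,r2:1,r3:3,r4:Add2,r5:Mul1
cycle 8: CDB Add1=6 // r0:3,r1:6,r2:1,r3:3,r4:Add2,r5:Mul1
cycle 9: CDB Add2=-2 // r0:3,r1:6,r2:1,r3:3,r4:-2,r5:Mul1

STATUS = TAG Mul1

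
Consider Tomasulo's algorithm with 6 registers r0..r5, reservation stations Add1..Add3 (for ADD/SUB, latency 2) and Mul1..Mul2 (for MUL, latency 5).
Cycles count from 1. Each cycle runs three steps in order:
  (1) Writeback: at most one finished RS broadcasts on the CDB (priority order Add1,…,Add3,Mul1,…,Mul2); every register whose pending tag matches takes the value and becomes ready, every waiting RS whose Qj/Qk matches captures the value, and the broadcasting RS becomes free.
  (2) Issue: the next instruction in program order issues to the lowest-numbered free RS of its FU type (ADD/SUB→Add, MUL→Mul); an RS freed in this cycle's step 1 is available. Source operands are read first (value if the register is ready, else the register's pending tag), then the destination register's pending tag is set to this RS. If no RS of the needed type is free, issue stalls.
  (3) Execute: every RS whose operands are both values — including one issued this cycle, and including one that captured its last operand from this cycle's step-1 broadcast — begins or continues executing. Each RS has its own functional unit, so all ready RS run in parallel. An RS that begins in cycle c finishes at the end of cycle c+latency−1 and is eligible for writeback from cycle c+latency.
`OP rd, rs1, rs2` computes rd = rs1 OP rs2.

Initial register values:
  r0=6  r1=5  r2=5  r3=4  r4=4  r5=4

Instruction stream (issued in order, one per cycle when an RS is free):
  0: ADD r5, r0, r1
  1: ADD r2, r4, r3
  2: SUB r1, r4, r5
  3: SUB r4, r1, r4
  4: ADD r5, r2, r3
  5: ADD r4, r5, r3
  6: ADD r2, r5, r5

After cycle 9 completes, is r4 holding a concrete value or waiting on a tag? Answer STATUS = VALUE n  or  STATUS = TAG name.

STATUS = TAG Add3

  c1: issue ADD r5<-Add1  regs: r0:6,r1:5,r2:5,r3:4,r4:4,r5:Add1
  c2: issue ADD r2<-Add2  regs: r0:6,r1:5,r2:Add2,r3:4,r4:4,r5:Add1
  c3: CDB Add1=11; issue SUB r1<-Add1  regs: r0:6,r1:Add1,r2:Add2,r3:4,r4:4,r5:11
  c4: CDB Add2=8; issue SUB r4<-Add2  regs: r0:6,r1:Add1,r2:8,r3:4,r4:Add2,r5:11
  c5: CDB Add1=-7; issue ADD r5<-Add1  regs: r0:6,r1:-7,r2:8,r3:4,r4:Add2,r5:Add1
  c6: issue ADD r4<-Add3  regs: r0:6,r1:-7,r2:8,r3:4,r4:Add3,r5:Add1
  c7: CDB Add1=12; issue ADD r2<-Add1  regs: r0:6,r1:-7,r2:Add1,r3:4,r4:Add3,r5:12
  c8: CDB Add2=-11  regs: r0:6,r1:-7,r2:Add1,r3:4,r4:Add3,r5:12
  c9: CDB Add1=24  regs: r0:6,r1:-7,r2:24,r3:4,r4:Add3,r5:12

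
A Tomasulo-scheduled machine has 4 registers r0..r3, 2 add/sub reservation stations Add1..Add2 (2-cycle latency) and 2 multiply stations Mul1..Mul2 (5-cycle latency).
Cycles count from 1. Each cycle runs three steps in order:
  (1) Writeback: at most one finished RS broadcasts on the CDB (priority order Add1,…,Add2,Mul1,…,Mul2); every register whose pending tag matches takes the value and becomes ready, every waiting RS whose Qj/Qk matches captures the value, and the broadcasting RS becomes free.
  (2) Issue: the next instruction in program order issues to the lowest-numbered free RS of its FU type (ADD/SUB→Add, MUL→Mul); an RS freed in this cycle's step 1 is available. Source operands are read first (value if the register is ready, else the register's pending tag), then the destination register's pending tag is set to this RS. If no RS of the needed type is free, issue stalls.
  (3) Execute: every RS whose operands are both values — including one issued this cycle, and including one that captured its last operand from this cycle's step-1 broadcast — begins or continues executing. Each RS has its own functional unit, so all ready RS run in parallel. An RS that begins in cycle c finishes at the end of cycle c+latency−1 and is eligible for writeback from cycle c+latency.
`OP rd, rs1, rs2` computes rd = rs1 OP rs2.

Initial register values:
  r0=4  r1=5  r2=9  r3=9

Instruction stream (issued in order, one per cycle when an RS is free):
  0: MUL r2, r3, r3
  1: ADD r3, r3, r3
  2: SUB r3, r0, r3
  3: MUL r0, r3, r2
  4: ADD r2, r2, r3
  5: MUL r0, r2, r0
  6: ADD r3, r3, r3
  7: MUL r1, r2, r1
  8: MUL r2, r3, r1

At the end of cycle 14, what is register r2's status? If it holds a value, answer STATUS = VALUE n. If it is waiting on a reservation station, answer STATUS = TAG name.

  c1: issue MUL r2<-Mul1  regs: r0:4,r1:5,r2:Mul1,r3:9
  c2: issue ADD r3<-Add1  regs: r0:4,r1:5,r2:Mul1,r3:Add1
  c3: issue SUB r3<-Add2  regs: r0:4,r1:5,r2:Mul1,r3:Add2
  c4: CDB Add1=18; issue MUL r0<-Mul2  regs: r0:Mul2,r1:5,r2:Mul1,r3:Add2
  c5: issue ADD r2<-Add1  regs: r0:Mul2,r1:5,r2:Add1,r3:Add2
  c6: CDB Add2=-14; stall  regs: r0:Mul2,r1:5,r2:Add1,r3:-14
  c7: CDB Mul1=81; issue MUL r0<-Mul1  regs: r0:Mul1,r1:5,r2:Add1,r3:-14
  c8: issue ADD r3<-Add2  regs: r0:Mul1,r1:5,r2:Add1,r3:Add2
  c9: CDB Add1=67; stall  regs: r0:Mul1,r1:5,r2:67,r3:Add2
  c10: CDB Add2=-28; stall  regs: r0:Mul1,r1:5,r2:67,r3:-28
  c11: stall  regs: r0:Mul1,r1:5,r2:67,r3:-28
  c12: CDB Mul2=-1134; issue MUL r1<-Mul2  regs: r0:Mul1,r1:Mul2,r2:67,r3:-28
  c13: stall  regs: r0:Mul1,r1:Mul2,r2:67,r3:-28
  c14: stall  regs: r0:Mul1,r1:Mul2,r2:67,r3:-28

STATUS = VALUE 67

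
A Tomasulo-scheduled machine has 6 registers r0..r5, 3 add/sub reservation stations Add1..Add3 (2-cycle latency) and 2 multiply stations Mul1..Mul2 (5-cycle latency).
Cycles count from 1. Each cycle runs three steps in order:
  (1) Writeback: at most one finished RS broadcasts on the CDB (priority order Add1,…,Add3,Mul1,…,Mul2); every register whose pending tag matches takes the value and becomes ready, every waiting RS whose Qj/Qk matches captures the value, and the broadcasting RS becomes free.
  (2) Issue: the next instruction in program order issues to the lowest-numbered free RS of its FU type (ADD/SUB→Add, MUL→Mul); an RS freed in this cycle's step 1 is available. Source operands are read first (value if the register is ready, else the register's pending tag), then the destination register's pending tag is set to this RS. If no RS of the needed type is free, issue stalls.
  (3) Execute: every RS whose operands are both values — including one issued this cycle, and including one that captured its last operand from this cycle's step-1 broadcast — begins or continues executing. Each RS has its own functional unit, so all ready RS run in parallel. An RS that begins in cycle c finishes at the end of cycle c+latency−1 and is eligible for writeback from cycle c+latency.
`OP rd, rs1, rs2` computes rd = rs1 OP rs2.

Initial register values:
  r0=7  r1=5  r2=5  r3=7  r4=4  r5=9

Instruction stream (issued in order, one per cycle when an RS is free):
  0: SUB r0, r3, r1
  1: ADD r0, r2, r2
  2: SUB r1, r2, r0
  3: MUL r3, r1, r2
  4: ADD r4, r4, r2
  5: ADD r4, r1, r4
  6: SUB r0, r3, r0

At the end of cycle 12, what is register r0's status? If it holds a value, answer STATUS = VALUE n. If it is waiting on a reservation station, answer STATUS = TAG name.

STATUS = TAG Add2

  c1: issue SUB r0<-Add1  regs: r0:Add1,r1:5,r2:5,r3:7,r4:4,r5:9
  c2: issue ADD r0<-Add2  regs: r0:Add2,r1:5,r2:5,r3:7,r4:4,r5:9
  c3: CDB Add1=2; issue SUB r1<-Add1  regs: r0:Add2,r1:Add1,r2:5,r3:7,r4:4,r5:9
  c4: CDB Add2=10; issue MUL r3<-Mul1  regs: r0:10,r1:Add1,r2:5,r3:Mul1,r4:4,r5:9
  c5: issue ADD r4<-Add2  regs: r0:10,r1:Add1,r2:5,r3:Mul1,r4:Add2,r5:9
  c6: CDB Add1=-5; issue ADD r4<-Add1  regs: r0:10,r1:-5,r2:5,r3:Mul1,r4:Add1,r5:9
  c7: CDB Add2=9; issue SUB r0<-Add2  regs: r0:Add2,r1:-5,r2:5,r3:Mul1,r4:Add1,r5:9
  c8: -  regs: r0:Add2,r1:-5,r2:5,r3:Mul1,r4:Add1,r5:9
  c9: CDB Add1=4  regs: r0:Add2,r1:-5,r2:5,r3:Mul1,r4:4,r5:9
  c10: -  regs: r0:Add2,r1:-5,r2:5,r3:Mul1,r4:4,r5:9
  c11: CDB Mul1=-25  regs: r0:Add2,r1:-5,r2:5,r3:-25,r4:4,r5:9
  c12: -  regs: r0:Add2,r1:-5,r2:5,r3:-25,r4:4,r5:9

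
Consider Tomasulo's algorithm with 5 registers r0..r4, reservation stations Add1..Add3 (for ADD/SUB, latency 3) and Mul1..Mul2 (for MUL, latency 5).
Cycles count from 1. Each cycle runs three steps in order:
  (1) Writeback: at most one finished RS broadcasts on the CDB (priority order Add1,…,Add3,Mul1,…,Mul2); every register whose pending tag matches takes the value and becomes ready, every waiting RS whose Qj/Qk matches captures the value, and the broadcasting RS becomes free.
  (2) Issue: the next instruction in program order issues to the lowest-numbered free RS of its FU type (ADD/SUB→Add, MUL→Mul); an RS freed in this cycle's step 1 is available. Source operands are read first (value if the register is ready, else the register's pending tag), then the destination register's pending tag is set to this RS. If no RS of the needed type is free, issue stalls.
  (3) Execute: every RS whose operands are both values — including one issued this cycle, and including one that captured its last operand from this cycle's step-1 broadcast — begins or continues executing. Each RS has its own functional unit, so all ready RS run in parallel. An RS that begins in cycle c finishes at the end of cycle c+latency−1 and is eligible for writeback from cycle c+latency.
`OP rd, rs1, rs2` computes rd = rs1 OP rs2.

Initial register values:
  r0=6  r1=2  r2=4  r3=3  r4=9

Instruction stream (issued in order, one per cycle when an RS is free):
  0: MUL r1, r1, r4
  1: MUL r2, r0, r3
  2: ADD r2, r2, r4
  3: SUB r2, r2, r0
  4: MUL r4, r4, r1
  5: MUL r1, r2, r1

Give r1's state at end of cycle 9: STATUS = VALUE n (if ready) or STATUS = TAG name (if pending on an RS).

STATUS = TAG Mul2

c1: issue MUL r1<-Mul1 | r0:6,r1:Mul1,r2:4,r3:3,r4:9
c2: issue MUL r2<-Mul2 | r0:6,r1:Mul1,r2:Mul2,r3:3,r4:9
c3: issue ADD r2<-Add1 | r0:6,r1:Mul1,r2:Add1,r3:3,r4:9
c4: issue SUB r2<-Add2 | r0:6,r1:Mul1,r2:Add2,r3:3,r4:9
c5: stall | r0:6,r1:Mul1,r2:Add2,r3:3,r4:9
c6: CDB Mul1=18; issue MUL r4<-Mul1 | r0:6,r1:18,r2:Add2,r3:3,r4:Mul1
c7: CDB Mul2=18; issue MUL r1<-Mul2 | r0:6,r1:Mul2,r2:Add2,r3:3,r4:Mul1
c8: - | r0:6,r1:Mul2,r2:Add2,r3:3,r4:Mul1
c9: - | r0:6,r1:Mul2,r2:Add2,r3:3,r4:Mul1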